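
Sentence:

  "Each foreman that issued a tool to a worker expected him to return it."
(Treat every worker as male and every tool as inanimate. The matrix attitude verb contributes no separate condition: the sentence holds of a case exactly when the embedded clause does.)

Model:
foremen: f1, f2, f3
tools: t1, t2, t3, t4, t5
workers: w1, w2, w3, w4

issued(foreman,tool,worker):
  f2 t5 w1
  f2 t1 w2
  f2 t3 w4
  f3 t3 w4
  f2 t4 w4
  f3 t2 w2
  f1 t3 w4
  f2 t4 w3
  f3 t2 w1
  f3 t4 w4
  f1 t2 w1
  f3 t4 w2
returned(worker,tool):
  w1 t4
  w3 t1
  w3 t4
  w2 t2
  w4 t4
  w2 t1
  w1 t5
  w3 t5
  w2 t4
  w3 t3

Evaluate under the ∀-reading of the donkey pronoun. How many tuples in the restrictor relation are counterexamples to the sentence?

"him" takes "a worker" as antecedent and "it" takes "a tool"; both are donkey pronouns co-varying with the restrictor.
Strong reading: for every (f,t,w) with issued(f,t,w), returned(w,t).
Restrictor triples: (f1,t2,w1)→returned(w1,t2) ✗  (f1,t3,w4)→returned(w4,t3) ✗  (f2,t1,w2)→returned(w2,t1) ✓  (f2,t3,w4)→returned(w4,t3) ✗  (f2,t4,w3)→returned(w3,t4) ✓  (f2,t4,w4)→returned(w4,t4) ✓  (f2,t5,w1)→returned(w1,t5) ✓  (f3,t2,w1)→returned(w1,t2) ✗  (f3,t2,w2)→returned(w2,t2) ✓  (f3,t3,w4)→returned(w4,t3) ✗  (f3,t4,w2)→returned(w2,t4) ✓  (f3,t4,w4)→returned(w4,t4) ✓
Counterexamples (restrictor triples failing the scope): 5.

5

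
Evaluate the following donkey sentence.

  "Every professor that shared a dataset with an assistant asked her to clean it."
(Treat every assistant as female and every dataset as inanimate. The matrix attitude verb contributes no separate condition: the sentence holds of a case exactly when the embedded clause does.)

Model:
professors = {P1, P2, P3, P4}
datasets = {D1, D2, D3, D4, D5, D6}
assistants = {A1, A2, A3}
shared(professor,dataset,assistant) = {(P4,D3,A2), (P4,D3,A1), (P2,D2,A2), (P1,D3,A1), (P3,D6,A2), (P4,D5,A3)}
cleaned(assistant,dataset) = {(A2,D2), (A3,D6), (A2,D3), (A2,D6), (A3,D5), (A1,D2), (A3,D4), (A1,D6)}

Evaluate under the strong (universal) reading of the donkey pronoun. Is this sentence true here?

"her" takes "an assistant" as antecedent and "it" takes "a dataset"; both are donkey pronouns co-varying with the restrictor.
Strong reading: for every (p,d,a) with shared(p,d,a), cleaned(a,d).
Restrictor triples: (P1,D3,A1)→cleaned(A1,D3) ✗  (P2,D2,A2)→cleaned(A2,D2) ✓  (P3,D6,A2)→cleaned(A2,D6) ✓  (P4,D3,A1)→cleaned(A1,D3) ✗  (P4,D3,A2)→cleaned(A2,D3) ✓  (P4,D5,A3)→cleaned(A3,D5) ✓
Counterexample: (P1,D3,A1) — cleaned(A1,D3) does not hold.

False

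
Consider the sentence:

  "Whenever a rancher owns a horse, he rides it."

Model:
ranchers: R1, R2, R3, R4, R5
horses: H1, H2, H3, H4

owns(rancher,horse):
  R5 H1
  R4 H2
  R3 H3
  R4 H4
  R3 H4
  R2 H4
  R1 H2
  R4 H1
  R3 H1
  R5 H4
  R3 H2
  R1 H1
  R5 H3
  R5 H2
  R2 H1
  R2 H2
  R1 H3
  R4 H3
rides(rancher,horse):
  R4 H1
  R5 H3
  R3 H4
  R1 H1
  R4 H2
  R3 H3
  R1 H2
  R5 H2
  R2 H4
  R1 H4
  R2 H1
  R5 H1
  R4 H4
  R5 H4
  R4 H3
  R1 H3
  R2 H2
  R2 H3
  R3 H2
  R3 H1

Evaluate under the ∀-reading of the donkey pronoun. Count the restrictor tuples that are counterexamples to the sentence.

0

"it" takes "a horse" as antecedent — a donkey pronoun bound across the clause boundary.
Strong reading: for every (r,h) with owns(r,h), rides(r,h).
Restrictor pairs: (R1,H1) ✓  (R1,H2) ✓  (R1,H3) ✓  (R2,H1) ✓  (R2,H2) ✓  (R2,H4) ✓  (R3,H1) ✓  (R3,H2) ✓  (R3,H3) ✓  (R3,H4) ✓  (R4,H1) ✓  (R4,H2) ✓  (R4,H3) ✓  (R4,H4) ✓  (R5,H1) ✓  (R5,H2) ✓  (R5,H3) ✓  (R5,H4) ✓
Counterexamples (restrictor pairs failing the scope): 0.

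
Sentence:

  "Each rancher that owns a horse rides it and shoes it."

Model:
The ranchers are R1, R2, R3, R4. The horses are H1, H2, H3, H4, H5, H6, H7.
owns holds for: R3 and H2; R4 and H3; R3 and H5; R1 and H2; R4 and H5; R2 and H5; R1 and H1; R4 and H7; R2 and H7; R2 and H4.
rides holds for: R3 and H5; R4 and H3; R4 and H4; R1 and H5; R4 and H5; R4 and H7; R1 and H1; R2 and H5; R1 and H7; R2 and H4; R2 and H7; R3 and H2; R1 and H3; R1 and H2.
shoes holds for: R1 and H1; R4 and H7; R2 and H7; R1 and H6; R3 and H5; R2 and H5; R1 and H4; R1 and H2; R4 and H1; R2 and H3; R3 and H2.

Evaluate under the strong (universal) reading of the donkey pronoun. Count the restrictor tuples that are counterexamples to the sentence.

"it" takes "a horse" as antecedent — a donkey pronoun bound across the clause boundary.
Strong reading: for every (r,h) with owns(r,h), rides(r,h) ∧ shoes(r,h).
Restrictor pairs: (R1,H1) ✓  (R1,H2) ✓  (R2,H4) ✗  (R2,H5) ✓  (R2,H7) ✓  (R3,H2) ✓  (R3,H5) ✓  (R4,H3) ✗  (R4,H5) ✗  (R4,H7) ✓
Counterexamples (restrictor pairs failing the scope): 3.

3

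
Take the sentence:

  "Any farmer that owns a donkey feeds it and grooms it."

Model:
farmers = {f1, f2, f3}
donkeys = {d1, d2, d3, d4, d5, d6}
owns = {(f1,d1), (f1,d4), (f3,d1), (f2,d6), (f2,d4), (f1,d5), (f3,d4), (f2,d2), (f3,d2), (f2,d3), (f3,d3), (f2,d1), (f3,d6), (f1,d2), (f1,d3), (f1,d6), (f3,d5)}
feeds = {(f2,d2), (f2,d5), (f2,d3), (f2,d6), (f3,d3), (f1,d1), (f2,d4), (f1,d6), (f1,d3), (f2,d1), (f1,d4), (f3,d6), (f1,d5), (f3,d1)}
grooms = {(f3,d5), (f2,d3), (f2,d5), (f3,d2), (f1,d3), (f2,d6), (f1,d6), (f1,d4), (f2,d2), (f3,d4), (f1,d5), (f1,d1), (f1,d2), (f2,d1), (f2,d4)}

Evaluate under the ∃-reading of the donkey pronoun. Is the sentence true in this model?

False

"it" takes "a donkey" as antecedent — a donkey pronoun bound across the clause boundary.
Weak reading: every farmer f with some owns-donkey has at least one owns-donkey d such that feeds(f,d) ∧ grooms(f,d).
Per farmer: f1:✓  f2:✓  f3:✗
f3 has no witness among its owns-donkeys.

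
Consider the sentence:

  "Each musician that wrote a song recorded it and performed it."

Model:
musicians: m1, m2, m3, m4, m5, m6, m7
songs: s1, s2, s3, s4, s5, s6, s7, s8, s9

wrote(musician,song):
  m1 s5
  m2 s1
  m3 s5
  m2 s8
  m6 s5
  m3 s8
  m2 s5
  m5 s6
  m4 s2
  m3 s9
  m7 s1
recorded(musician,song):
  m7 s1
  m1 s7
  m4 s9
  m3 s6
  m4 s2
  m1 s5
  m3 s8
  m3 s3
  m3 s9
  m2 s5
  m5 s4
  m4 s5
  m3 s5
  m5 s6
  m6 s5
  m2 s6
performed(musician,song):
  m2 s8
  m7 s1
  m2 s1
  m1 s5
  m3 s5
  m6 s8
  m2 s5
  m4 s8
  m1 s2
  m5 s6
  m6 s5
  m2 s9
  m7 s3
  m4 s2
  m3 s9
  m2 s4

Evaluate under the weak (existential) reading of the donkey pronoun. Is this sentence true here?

"it" takes "a song" as antecedent — a donkey pronoun bound across the clause boundary.
Weak reading: every musician m with some wrote-song has at least one wrote-song s such that recorded(m,s) ∧ performed(m,s).
Per musician: m1:✓  m2:✓  m3:✓  m4:✓  m5:✓  m6:✓  m7:✓
Every musician in the restrictor has a witness.

True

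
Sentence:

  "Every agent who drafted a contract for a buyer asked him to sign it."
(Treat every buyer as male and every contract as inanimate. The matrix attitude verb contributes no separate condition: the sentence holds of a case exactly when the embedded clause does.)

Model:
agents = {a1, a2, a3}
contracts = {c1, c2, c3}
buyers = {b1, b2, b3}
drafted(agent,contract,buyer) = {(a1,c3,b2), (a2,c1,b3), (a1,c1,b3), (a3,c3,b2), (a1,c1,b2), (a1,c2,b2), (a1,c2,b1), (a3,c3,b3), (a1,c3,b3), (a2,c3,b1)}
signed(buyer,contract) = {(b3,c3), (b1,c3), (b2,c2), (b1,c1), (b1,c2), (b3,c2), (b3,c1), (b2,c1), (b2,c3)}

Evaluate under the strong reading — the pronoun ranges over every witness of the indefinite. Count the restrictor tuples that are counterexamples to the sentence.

"him" takes "a buyer" as antecedent and "it" takes "a contract"; both are donkey pronouns co-varying with the restrictor.
Strong reading: for every (a,c,b) with drafted(a,c,b), signed(b,c).
Restrictor triples: (a1,c1,b2)→signed(b2,c1) ✓  (a1,c1,b3)→signed(b3,c1) ✓  (a1,c2,b1)→signed(b1,c2) ✓  (a1,c2,b2)→signed(b2,c2) ✓  (a1,c3,b2)→signed(b2,c3) ✓  (a1,c3,b3)→signed(b3,c3) ✓  (a2,c1,b3)→signed(b3,c1) ✓  (a2,c3,b1)→signed(b1,c3) ✓  (a3,c3,b2)→signed(b2,c3) ✓  (a3,c3,b3)→signed(b3,c3) ✓
Counterexamples (restrictor triples failing the scope): 0.

0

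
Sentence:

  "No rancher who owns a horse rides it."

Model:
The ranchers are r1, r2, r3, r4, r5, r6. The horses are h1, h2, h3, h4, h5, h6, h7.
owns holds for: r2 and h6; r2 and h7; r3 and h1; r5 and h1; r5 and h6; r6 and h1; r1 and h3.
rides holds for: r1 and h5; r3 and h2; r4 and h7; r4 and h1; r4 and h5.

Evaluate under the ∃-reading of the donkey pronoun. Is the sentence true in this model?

"it" takes "a horse" as antecedent — a donkey pronoun bound across the clause boundary.
Truth condition: for no (r,h) with owns(r,h) does rides(r,h) hold.
Restrictor pairs — does the scope hold? (r1,h3):fails  (r2,h6):fails  (r2,h7):fails  (r3,h1):fails  (r5,h1):fails  (r5,h6):fails  (r6,h1):fails
Scope holds for no restrictor pair, so the sentence is true.

True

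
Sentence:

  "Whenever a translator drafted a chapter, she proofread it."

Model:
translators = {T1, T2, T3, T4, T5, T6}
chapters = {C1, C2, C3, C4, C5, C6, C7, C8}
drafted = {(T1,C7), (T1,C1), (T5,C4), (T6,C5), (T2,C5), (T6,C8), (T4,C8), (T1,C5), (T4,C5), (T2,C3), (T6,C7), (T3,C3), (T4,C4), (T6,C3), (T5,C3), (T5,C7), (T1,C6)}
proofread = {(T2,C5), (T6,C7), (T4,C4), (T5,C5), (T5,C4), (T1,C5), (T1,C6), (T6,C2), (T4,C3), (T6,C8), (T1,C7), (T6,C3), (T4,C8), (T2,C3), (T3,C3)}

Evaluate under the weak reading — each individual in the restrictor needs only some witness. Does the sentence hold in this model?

True

"it" takes "a chapter" as antecedent — a donkey pronoun bound across the clause boundary.
Weak reading: every translator t with some drafted-chapter has at least one drafted-chapter c such that proofread(t,c).
Per translator: T1:✓  T2:✓  T3:✓  T4:✓  T5:✓  T6:✓
Every translator in the restrictor has a witness.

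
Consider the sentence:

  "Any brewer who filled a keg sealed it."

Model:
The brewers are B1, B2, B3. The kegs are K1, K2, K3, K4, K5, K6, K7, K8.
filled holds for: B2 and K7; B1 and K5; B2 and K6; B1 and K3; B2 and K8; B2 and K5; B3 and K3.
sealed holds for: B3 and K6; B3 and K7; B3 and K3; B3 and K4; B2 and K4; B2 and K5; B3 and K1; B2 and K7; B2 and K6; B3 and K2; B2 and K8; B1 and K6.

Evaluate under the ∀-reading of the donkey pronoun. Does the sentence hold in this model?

"it" takes "a keg" as antecedent — a donkey pronoun bound across the clause boundary.
Strong reading: for every (b,k) with filled(b,k), sealed(b,k).
Restrictor pairs: (B1,K3) ✗  (B1,K5) ✗  (B2,K5) ✓  (B2,K6) ✓  (B2,K7) ✓  (B2,K8) ✓  (B3,K3) ✓
Counterexample: (B1,K3) is in filled but fails the scope.

False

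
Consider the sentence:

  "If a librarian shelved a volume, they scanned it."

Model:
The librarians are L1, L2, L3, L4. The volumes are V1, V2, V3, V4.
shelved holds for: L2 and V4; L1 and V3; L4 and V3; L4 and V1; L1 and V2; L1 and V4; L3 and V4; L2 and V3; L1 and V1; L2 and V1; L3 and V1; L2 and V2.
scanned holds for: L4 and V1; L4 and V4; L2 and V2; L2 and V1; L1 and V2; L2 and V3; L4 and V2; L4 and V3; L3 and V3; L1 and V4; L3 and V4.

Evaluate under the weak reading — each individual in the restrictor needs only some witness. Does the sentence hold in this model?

"it" takes "a volume" as antecedent — a donkey pronoun bound across the clause boundary.
Weak reading: every librarian l with some shelved-volume has at least one shelved-volume v such that scanned(l,v).
Per librarian: L1:✓  L2:✓  L3:✓  L4:✓
Every librarian in the restrictor has a witness.

True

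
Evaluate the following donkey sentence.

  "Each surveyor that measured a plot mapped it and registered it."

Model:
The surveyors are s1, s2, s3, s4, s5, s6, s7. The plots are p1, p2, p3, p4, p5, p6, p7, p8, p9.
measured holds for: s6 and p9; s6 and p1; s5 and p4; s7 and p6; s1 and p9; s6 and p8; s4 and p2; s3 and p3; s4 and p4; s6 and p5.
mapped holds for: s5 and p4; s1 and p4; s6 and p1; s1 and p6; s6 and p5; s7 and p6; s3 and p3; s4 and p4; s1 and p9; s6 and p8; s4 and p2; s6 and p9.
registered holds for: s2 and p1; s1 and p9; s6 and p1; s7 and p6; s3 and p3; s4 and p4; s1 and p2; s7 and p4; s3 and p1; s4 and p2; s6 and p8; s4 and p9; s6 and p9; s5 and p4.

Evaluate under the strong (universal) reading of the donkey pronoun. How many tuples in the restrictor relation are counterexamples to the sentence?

"it" takes "a plot" as antecedent — a donkey pronoun bound across the clause boundary.
Strong reading: for every (s,p) with measured(s,p), mapped(s,p) ∧ registered(s,p).
Restrictor pairs: (s1,p9) ✓  (s3,p3) ✓  (s4,p2) ✓  (s4,p4) ✓  (s5,p4) ✓  (s6,p1) ✓  (s6,p5) ✗  (s6,p8) ✓  (s6,p9) ✓  (s7,p6) ✓
Counterexamples (restrictor pairs failing the scope): 1.

1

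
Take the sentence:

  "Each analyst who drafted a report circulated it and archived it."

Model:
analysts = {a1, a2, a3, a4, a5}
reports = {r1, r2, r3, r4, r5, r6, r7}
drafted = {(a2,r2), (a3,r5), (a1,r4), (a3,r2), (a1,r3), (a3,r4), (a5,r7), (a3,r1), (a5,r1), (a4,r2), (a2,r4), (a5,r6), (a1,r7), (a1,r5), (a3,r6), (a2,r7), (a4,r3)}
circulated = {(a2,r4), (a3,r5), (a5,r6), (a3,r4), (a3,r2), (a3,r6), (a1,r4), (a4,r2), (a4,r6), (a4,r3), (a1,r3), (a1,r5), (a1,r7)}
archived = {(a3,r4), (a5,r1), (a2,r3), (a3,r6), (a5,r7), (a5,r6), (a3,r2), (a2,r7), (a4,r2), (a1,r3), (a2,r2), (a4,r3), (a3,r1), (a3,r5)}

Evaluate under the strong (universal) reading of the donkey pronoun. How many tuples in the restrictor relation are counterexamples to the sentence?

"it" takes "a report" as antecedent — a donkey pronoun bound across the clause boundary.
Strong reading: for every (a,r) with drafted(a,r), circulated(a,r) ∧ archived(a,r).
Restrictor pairs: (a1,r3) ✓  (a1,r4) ✗  (a1,r5) ✗  (a1,r7) ✗  (a2,r2) ✗  (a2,r4) ✗  (a2,r7) ✗  (a3,r1) ✗  (a3,r2) ✓  (a3,r4) ✓  (a3,r5) ✓  (a3,r6) ✓  (a4,r2) ✓  (a4,r3) ✓  (a5,r1) ✗  (a5,r6) ✓  (a5,r7) ✗
Counterexamples (restrictor pairs failing the scope): 9.

9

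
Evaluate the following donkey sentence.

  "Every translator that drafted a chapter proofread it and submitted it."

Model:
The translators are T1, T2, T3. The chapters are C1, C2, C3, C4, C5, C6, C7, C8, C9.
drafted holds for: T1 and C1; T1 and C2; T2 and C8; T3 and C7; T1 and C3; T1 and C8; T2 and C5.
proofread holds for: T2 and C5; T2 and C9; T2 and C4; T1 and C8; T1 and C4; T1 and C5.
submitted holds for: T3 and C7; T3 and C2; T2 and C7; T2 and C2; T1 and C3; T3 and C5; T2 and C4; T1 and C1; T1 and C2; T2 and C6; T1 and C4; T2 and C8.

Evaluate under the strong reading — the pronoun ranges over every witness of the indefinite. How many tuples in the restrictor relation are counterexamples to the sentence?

7

"it" takes "a chapter" as antecedent — a donkey pronoun bound across the clause boundary.
Strong reading: for every (t,c) with drafted(t,c), proofread(t,c) ∧ submitted(t,c).
Restrictor pairs: (T1,C1) ✗  (T1,C2) ✗  (T1,C3) ✗  (T1,C8) ✗  (T2,C5) ✗  (T2,C8) ✗  (T3,C7) ✗
Counterexamples (restrictor pairs failing the scope): 7.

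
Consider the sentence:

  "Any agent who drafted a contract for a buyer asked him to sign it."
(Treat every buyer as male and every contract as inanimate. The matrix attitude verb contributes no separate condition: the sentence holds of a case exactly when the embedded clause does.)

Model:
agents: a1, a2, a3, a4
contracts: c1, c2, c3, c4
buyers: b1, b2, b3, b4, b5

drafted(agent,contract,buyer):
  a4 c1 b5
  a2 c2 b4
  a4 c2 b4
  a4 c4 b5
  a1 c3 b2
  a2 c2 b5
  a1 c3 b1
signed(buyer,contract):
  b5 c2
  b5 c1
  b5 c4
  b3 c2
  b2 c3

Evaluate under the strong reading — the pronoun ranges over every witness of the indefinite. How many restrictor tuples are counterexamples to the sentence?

3

"him" takes "a buyer" as antecedent and "it" takes "a contract"; both are donkey pronouns co-varying with the restrictor.
Strong reading: for every (a,c,b) with drafted(a,c,b), signed(b,c).
Restrictor triples: (a1,c3,b1)→signed(b1,c3) ✗  (a1,c3,b2)→signed(b2,c3) ✓  (a2,c2,b4)→signed(b4,c2) ✗  (a2,c2,b5)→signed(b5,c2) ✓  (a4,c1,b5)→signed(b5,c1) ✓  (a4,c2,b4)→signed(b4,c2) ✗  (a4,c4,b5)→signed(b5,c4) ✓
Counterexamples (restrictor triples failing the scope): 3.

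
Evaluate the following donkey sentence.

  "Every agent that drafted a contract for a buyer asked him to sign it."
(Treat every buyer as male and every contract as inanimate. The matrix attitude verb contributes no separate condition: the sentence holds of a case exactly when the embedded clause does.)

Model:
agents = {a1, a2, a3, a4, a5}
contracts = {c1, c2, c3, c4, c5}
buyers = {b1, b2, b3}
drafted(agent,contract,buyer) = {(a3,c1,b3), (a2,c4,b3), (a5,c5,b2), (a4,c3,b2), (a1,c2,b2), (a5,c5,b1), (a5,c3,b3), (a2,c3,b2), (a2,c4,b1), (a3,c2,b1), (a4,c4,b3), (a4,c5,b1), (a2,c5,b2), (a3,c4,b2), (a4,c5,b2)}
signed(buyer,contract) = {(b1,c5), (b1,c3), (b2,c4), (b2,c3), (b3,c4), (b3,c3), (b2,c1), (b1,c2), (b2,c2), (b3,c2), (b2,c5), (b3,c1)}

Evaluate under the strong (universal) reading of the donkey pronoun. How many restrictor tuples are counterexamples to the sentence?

"him" takes "a buyer" as antecedent and "it" takes "a contract"; both are donkey pronouns co-varying with the restrictor.
Strong reading: for every (a,c,b) with drafted(a,c,b), signed(b,c).
Restrictor triples: (a1,c2,b2)→signed(b2,c2) ✓  (a2,c3,b2)→signed(b2,c3) ✓  (a2,c4,b1)→signed(b1,c4) ✗  (a2,c4,b3)→signed(b3,c4) ✓  (a2,c5,b2)→signed(b2,c5) ✓  (a3,c1,b3)→signed(b3,c1) ✓  (a3,c2,b1)→signed(b1,c2) ✓  (a3,c4,b2)→signed(b2,c4) ✓  (a4,c3,b2)→signed(b2,c3) ✓  (a4,c4,b3)→signed(b3,c4) ✓  (a4,c5,b1)→signed(b1,c5) ✓  (a4,c5,b2)→signed(b2,c5) ✓  (a5,c3,b3)→signed(b3,c3) ✓  (a5,c5,b1)→signed(b1,c5) ✓  (a5,c5,b2)→signed(b2,c5) ✓
Counterexamples (restrictor triples failing the scope): 1.

1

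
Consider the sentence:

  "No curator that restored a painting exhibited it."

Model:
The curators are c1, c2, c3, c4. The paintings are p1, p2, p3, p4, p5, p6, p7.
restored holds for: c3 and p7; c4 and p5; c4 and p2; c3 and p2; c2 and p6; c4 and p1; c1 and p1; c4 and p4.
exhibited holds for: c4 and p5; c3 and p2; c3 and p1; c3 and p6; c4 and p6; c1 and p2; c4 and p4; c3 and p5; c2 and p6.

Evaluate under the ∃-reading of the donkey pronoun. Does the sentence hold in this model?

False

"it" takes "a painting" as antecedent — a donkey pronoun bound across the clause boundary.
Truth condition: for no (c,p) with restored(c,p) does exhibited(c,p) hold.
Restrictor pairs — does the scope hold? (c1,p1):fails  (c2,p6):holds  (c3,p2):holds  (c3,p7):fails  (c4,p1):fails  (c4,p2):fails  (c4,p4):holds  (c4,p5):holds
Scope holds for 4 pair(s), so the sentence is false.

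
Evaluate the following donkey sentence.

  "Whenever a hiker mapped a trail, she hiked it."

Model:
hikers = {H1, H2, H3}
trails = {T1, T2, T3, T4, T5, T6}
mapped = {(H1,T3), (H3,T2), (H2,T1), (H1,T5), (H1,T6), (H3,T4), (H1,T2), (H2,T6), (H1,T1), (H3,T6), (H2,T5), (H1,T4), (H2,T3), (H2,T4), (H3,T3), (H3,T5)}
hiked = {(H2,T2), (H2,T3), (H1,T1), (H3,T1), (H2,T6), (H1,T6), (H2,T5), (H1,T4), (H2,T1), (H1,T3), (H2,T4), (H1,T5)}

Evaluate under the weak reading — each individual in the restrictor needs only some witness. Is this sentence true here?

"it" takes "a trail" as antecedent — a donkey pronoun bound across the clause boundary.
Weak reading: every hiker h with some mapped-trail has at least one mapped-trail t such that hiked(h,t).
Per hiker: H1:✓  H2:✓  H3:✗
H3 has no witness among its mapped-trails.

False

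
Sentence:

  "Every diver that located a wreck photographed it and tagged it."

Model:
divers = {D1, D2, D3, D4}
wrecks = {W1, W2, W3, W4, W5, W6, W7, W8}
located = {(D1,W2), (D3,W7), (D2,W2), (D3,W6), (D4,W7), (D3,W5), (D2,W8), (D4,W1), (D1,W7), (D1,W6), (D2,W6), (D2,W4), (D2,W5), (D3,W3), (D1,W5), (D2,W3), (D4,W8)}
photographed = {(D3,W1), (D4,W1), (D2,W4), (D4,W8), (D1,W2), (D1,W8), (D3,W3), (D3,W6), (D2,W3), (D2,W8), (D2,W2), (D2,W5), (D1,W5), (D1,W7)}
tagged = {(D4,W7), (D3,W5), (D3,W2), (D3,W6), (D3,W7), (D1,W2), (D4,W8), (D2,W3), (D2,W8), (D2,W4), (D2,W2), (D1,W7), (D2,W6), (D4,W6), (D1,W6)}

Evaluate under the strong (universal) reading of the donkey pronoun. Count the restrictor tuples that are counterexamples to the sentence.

9

"it" takes "a wreck" as antecedent — a donkey pronoun bound across the clause boundary.
Strong reading: for every (d,w) with located(d,w), photographed(d,w) ∧ tagged(d,w).
Restrictor pairs: (D1,W2) ✓  (D1,W5) ✗  (D1,W6) ✗  (D1,W7) ✓  (D2,W2) ✓  (D2,W3) ✓  (D2,W4) ✓  (D2,W5) ✗  (D2,W6) ✗  (D2,W8) ✓  (D3,W3) ✗  (D3,W5) ✗  (D3,W6) ✓  (D3,W7) ✗  (D4,W1) ✗  (D4,W7) ✗  (D4,W8) ✓
Counterexamples (restrictor pairs failing the scope): 9.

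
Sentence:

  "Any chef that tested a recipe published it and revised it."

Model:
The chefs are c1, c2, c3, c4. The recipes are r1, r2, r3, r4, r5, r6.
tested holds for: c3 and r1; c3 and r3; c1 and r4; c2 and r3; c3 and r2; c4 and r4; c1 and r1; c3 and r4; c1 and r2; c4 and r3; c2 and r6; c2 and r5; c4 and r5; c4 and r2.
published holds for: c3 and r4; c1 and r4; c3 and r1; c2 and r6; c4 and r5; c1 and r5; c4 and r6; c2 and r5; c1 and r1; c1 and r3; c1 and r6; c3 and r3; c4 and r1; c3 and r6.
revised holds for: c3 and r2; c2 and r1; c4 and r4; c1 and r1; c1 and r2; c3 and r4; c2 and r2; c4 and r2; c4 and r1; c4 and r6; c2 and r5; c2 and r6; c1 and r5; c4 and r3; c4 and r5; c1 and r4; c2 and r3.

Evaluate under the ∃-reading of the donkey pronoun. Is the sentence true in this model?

True

"it" takes "a recipe" as antecedent — a donkey pronoun bound across the clause boundary.
Weak reading: every chef c with some tested-recipe has at least one tested-recipe r such that published(c,r) ∧ revised(c,r).
Per chef: c1:✓  c2:✓  c3:✓  c4:✓
Every chef in the restrictor has a witness.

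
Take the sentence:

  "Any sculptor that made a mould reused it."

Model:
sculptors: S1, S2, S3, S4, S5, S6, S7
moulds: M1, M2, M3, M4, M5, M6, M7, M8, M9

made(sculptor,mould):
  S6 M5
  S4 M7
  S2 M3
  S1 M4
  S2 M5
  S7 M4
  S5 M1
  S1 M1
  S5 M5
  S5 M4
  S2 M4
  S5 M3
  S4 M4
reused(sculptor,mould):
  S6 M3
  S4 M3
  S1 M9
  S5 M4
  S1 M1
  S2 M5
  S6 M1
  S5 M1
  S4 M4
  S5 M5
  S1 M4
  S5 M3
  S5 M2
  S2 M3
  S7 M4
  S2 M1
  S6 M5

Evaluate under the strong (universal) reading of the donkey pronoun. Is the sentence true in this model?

"it" takes "a mould" as antecedent — a donkey pronoun bound across the clause boundary.
Strong reading: for every (s,m) with made(s,m), reused(s,m).
Restrictor pairs: (S1,M1) ✓  (S1,M4) ✓  (S2,M3) ✓  (S2,M4) ✗  (S2,M5) ✓  (S4,M4) ✓  (S4,M7) ✗  (S5,M1) ✓  (S5,M3) ✓  (S5,M4) ✓  (S5,M5) ✓  (S6,M5) ✓  (S7,M4) ✓
Counterexample: (S2,M4) is in made but fails the scope.

False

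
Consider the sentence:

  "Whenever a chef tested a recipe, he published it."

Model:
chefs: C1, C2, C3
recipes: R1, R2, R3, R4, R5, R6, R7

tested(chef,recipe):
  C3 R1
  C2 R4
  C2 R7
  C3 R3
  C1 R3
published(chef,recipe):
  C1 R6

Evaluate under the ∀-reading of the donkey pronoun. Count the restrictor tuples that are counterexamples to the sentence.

5

"it" takes "a recipe" as antecedent — a donkey pronoun bound across the clause boundary.
Strong reading: for every (c,r) with tested(c,r), published(c,r).
Restrictor pairs: (C1,R3) ✗  (C2,R4) ✗  (C2,R7) ✗  (C3,R1) ✗  (C3,R3) ✗
Counterexamples (restrictor pairs failing the scope): 5.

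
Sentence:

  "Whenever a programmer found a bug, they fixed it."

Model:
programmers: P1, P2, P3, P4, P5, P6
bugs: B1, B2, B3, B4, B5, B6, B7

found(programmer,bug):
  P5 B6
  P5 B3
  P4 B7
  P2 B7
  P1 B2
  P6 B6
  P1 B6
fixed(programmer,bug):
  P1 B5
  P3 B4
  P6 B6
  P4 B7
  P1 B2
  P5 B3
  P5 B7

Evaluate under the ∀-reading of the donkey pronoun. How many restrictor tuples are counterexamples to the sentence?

"it" takes "a bug" as antecedent — a donkey pronoun bound across the clause boundary.
Strong reading: for every (p,b) with found(p,b), fixed(p,b).
Restrictor pairs: (P1,B2) ✓  (P1,B6) ✗  (P2,B7) ✗  (P4,B7) ✓  (P5,B3) ✓  (P5,B6) ✗  (P6,B6) ✓
Counterexamples (restrictor pairs failing the scope): 3.

3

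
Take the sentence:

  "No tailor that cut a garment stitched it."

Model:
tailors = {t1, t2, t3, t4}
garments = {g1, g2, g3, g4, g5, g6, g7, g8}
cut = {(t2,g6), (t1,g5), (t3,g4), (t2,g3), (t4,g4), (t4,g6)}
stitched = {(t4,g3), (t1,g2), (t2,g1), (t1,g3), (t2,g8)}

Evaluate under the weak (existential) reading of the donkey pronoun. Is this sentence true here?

"it" takes "a garment" as antecedent — a donkey pronoun bound across the clause boundary.
Truth condition: for no (t,g) with cut(t,g) does stitched(t,g) hold.
Restrictor pairs — does the scope hold? (t1,g5):fails  (t2,g3):fails  (t2,g6):fails  (t3,g4):fails  (t4,g4):fails  (t4,g6):fails
Scope holds for no restrictor pair, so the sentence is true.

True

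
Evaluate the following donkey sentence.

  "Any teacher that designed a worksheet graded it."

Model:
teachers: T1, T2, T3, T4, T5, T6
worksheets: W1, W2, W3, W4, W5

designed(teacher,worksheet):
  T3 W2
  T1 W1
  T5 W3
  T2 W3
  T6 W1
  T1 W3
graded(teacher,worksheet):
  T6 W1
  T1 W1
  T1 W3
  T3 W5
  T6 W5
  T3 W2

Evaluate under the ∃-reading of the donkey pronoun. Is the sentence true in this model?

False

"it" takes "a worksheet" as antecedent — a donkey pronoun bound across the clause boundary.
Weak reading: every teacher t with some designed-worksheet has at least one designed-worksheet w such that graded(t,w).
Per teacher: T1:✓  T2:✗  T3:✓  T5:✗  T6:✓
T2 has no witness among its designed-worksheets.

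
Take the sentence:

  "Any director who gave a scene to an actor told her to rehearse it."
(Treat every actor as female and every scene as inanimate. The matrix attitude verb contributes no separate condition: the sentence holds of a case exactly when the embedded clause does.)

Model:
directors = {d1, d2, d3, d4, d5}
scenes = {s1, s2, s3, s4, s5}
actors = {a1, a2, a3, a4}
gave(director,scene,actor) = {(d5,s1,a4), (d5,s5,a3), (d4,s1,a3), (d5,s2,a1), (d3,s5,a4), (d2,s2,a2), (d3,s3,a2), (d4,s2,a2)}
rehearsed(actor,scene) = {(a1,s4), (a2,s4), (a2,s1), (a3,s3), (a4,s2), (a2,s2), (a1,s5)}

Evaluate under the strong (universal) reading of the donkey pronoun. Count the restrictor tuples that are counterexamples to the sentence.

"her" takes "an actor" as antecedent and "it" takes "a scene"; both are donkey pronouns co-varying with the restrictor.
Strong reading: for every (d,s,a) with gave(d,s,a), rehearsed(a,s).
Restrictor triples: (d2,s2,a2)→rehearsed(a2,s2) ✓  (d3,s3,a2)→rehearsed(a2,s3) ✗  (d3,s5,a4)→rehearsed(a4,s5) ✗  (d4,s1,a3)→rehearsed(a3,s1) ✗  (d4,s2,a2)→rehearsed(a2,s2) ✓  (d5,s1,a4)→rehearsed(a4,s1) ✗  (d5,s2,a1)→rehearsed(a1,s2) ✗  (d5,s5,a3)→rehearsed(a3,s5) ✗
Counterexamples (restrictor triples failing the scope): 6.

6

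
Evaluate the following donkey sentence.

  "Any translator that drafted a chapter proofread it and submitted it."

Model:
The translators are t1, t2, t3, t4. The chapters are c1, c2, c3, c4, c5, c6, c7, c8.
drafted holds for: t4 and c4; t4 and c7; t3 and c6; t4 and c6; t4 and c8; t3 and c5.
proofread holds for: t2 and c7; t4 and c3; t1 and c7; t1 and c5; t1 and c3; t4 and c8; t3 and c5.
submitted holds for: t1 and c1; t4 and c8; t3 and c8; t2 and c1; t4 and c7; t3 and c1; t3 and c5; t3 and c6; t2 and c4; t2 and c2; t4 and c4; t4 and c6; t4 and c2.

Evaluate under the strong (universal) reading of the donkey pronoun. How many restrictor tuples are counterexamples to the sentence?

4

"it" takes "a chapter" as antecedent — a donkey pronoun bound across the clause boundary.
Strong reading: for every (t,c) with drafted(t,c), proofread(t,c) ∧ submitted(t,c).
Restrictor pairs: (t3,c5) ✓  (t3,c6) ✗  (t4,c4) ✗  (t4,c6) ✗  (t4,c7) ✗  (t4,c8) ✓
Counterexamples (restrictor pairs failing the scope): 4.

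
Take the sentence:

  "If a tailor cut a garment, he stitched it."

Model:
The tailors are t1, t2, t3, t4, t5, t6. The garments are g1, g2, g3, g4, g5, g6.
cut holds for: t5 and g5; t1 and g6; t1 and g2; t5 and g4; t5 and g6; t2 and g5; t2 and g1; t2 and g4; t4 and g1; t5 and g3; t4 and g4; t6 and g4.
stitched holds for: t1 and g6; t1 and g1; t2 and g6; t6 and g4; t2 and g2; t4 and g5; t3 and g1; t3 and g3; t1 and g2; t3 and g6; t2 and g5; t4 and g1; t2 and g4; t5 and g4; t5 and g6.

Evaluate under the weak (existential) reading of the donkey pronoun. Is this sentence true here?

"it" takes "a garment" as antecedent — a donkey pronoun bound across the clause boundary.
Weak reading: every tailor t with some cut-garment has at least one cut-garment g such that stitched(t,g).
Per tailor: t1:✓  t2:✓  t4:✓  t5:✓  t6:✓
Every tailor in the restrictor has a witness.

True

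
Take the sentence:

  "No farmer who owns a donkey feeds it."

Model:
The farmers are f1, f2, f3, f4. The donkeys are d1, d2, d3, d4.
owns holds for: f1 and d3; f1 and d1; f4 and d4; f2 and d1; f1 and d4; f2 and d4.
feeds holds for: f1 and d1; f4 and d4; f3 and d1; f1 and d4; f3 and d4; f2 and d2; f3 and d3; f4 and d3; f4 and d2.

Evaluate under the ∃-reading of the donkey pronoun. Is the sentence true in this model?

"it" takes "a donkey" as antecedent — a donkey pronoun bound across the clause boundary.
Truth condition: for no (f,d) with owns(f,d) does feeds(f,d) hold.
Restrictor pairs — does the scope hold? (f1,d1):holds  (f1,d3):fails  (f1,d4):holds  (f2,d1):fails  (f2,d4):fails  (f4,d4):holds
Scope holds for 3 pair(s), so the sentence is false.

False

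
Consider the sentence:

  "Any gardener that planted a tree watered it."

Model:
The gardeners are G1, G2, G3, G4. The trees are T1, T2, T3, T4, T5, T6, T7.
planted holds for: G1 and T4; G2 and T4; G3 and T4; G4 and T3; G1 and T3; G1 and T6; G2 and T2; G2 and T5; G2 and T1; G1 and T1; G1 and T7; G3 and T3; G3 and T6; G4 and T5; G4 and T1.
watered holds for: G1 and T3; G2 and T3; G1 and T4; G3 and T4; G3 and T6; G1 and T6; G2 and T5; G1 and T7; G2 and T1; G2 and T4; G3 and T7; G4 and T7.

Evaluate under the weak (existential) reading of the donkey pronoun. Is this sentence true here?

False

"it" takes "a tree" as antecedent — a donkey pronoun bound across the clause boundary.
Weak reading: every gardener g with some planted-tree has at least one planted-tree t such that watered(g,t).
Per gardener: G1:✓  G2:✓  G3:✓  G4:✗
G4 has no witness among its planted-trees.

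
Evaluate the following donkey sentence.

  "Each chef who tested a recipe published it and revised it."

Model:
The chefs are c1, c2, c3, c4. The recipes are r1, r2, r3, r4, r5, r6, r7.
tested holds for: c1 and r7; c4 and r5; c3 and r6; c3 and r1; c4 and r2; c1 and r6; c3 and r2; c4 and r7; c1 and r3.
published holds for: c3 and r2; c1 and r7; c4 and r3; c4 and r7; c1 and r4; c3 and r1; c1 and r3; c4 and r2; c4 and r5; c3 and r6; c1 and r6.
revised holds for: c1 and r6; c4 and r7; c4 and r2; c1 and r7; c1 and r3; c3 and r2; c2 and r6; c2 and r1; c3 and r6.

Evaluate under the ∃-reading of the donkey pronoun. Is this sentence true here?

"it" takes "a recipe" as antecedent — a donkey pronoun bound across the clause boundary.
Weak reading: every chef c with some tested-recipe has at least one tested-recipe r such that published(c,r) ∧ revised(c,r).
Per chef: c1:✓  c3:✓  c4:✓
Every chef in the restrictor has a witness.

True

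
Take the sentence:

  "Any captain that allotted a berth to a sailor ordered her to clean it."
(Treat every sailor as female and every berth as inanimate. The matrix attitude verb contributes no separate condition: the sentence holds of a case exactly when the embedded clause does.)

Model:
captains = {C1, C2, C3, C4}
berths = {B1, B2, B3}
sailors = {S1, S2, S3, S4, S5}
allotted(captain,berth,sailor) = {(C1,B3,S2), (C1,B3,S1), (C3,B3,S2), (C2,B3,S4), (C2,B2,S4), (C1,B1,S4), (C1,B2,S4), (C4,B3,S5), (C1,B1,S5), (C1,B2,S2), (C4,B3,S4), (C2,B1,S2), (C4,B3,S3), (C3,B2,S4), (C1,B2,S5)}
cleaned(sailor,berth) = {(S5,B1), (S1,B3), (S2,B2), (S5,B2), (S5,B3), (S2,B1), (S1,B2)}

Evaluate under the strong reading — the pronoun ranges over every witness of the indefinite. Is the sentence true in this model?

"her" takes "a sailor" as antecedent and "it" takes "a berth"; both are donkey pronouns co-varying with the restrictor.
Strong reading: for every (c,b,s) with allotted(c,b,s), cleaned(s,b).
Restrictor triples: (C1,B1,S4)→cleaned(S4,B1) ✗  (C1,B1,S5)→cleaned(S5,B1) ✓  (C1,B2,S2)→cleaned(S2,B2) ✓  (C1,B2,S4)→cleaned(S4,B2) ✗  (C1,B2,S5)→cleaned(S5,B2) ✓  (C1,B3,S1)→cleaned(S1,B3) ✓  (C1,B3,S2)→cleaned(S2,B3) ✗  (C2,B1,S2)→cleaned(S2,B1) ✓  (C2,B2,S4)→cleaned(S4,B2) ✗  (C2,B3,S4)→cleaned(S4,B3) ✗  (C3,B2,S4)→cleaned(S4,B2) ✗  (C3,B3,S2)→cleaned(S2,B3) ✗  (C4,B3,S3)→cleaned(S3,B3) ✗  (C4,B3,S4)→cleaned(S4,B3) ✗  (C4,B3,S5)→cleaned(S5,B3) ✓
Counterexample: (C1,B1,S4) — cleaned(S4,B1) does not hold.

False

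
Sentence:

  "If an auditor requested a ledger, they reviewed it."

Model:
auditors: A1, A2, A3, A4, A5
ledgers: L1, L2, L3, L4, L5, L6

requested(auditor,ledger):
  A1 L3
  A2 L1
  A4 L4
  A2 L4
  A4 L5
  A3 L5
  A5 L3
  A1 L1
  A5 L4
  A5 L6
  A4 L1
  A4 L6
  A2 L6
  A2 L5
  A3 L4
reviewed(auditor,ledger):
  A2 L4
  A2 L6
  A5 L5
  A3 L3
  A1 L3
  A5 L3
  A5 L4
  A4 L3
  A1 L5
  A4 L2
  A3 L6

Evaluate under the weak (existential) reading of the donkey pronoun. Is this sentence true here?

False

"it" takes "a ledger" as antecedent — a donkey pronoun bound across the clause boundary.
Weak reading: every auditor a with some requested-ledger has at least one requested-ledger l such that reviewed(a,l).
Per auditor: A1:✓  A2:✓  A3:✗  A4:✗  A5:✓
A3 has no witness among its requested-ledgers.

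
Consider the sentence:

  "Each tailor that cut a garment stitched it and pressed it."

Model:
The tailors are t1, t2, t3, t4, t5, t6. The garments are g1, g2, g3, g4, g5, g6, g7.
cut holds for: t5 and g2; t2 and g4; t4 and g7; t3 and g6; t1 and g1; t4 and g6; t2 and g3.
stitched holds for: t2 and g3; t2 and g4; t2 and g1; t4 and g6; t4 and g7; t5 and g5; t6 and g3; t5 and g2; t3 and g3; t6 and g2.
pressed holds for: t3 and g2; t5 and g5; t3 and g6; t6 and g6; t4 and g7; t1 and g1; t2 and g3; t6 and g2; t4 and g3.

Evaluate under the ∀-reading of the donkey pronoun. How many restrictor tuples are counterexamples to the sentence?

5

"it" takes "a garment" as antecedent — a donkey pronoun bound across the clause boundary.
Strong reading: for every (t,g) with cut(t,g), stitched(t,g) ∧ pressed(t,g).
Restrictor pairs: (t1,g1) ✗  (t2,g3) ✓  (t2,g4) ✗  (t3,g6) ✗  (t4,g6) ✗  (t4,g7) ✓  (t5,g2) ✗
Counterexamples (restrictor pairs failing the scope): 5.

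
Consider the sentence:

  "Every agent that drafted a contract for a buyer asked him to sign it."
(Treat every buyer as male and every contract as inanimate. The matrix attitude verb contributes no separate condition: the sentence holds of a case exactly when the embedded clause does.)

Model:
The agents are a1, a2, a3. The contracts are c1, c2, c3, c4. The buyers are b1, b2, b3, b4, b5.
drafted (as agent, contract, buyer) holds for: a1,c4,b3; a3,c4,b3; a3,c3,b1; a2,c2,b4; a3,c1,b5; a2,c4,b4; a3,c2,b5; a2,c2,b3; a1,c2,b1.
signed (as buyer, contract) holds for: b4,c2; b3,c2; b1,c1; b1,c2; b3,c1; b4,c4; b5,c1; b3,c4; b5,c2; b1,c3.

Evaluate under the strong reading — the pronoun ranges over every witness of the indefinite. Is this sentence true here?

True

"him" takes "a buyer" as antecedent and "it" takes "a contract"; both are donkey pronouns co-varying with the restrictor.
Strong reading: for every (a,c,b) with drafted(a,c,b), signed(b,c).
Restrictor triples: (a1,c2,b1)→signed(b1,c2) ✓  (a1,c4,b3)→signed(b3,c4) ✓  (a2,c2,b3)→signed(b3,c2) ✓  (a2,c2,b4)→signed(b4,c2) ✓  (a2,c4,b4)→signed(b4,c4) ✓  (a3,c1,b5)→signed(b5,c1) ✓  (a3,c2,b5)→signed(b5,c2) ✓  (a3,c3,b1)→signed(b1,c3) ✓  (a3,c4,b3)→signed(b3,c4) ✓
Every restrictor triple satisfies the scope.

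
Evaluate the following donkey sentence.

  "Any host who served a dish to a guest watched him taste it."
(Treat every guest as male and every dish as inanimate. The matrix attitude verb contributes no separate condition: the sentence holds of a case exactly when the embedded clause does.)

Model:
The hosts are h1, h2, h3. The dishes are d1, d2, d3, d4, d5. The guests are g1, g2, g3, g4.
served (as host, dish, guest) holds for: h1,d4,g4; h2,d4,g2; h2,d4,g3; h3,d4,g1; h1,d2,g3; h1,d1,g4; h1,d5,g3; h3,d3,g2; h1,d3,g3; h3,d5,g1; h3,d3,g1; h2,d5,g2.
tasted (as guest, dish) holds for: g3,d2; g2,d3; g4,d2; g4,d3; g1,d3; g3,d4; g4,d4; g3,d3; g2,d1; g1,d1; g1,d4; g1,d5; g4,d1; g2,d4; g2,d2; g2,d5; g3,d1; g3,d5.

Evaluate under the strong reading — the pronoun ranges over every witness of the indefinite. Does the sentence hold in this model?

"him" takes "a guest" as antecedent and "it" takes "a dish"; both are donkey pronouns co-varying with the restrictor.
Strong reading: for every (h,d,g) with served(h,d,g), tasted(g,d).
Restrictor triples: (h1,d1,g4)→tasted(g4,d1) ✓  (h1,d2,g3)→tasted(g3,d2) ✓  (h1,d3,g3)→tasted(g3,d3) ✓  (h1,d4,g4)→tasted(g4,d4) ✓  (h1,d5,g3)→tasted(g3,d5) ✓  (h2,d4,g2)→tasted(g2,d4) ✓  (h2,d4,g3)→tasted(g3,d4) ✓  (h2,d5,g2)→tasted(g2,d5) ✓  (h3,d3,g1)→tasted(g1,d3) ✓  (h3,d3,g2)→tasted(g2,d3) ✓  (h3,d4,g1)→tasted(g1,d4) ✓  (h3,d5,g1)→tasted(g1,d5) ✓
Every restrictor triple satisfies the scope.

True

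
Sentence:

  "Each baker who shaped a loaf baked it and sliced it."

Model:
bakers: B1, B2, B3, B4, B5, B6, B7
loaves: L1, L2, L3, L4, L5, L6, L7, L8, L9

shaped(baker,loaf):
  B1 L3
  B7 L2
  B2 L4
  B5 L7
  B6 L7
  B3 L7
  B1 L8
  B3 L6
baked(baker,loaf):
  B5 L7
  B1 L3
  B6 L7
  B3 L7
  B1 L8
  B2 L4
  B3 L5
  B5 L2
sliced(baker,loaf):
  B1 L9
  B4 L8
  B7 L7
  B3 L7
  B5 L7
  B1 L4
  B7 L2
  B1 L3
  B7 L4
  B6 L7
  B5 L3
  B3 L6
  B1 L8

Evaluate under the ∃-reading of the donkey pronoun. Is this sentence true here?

False

"it" takes "a loaf" as antecedent — a donkey pronoun bound across the clause boundary.
Weak reading: every baker b with some shaped-loaf has at least one shaped-loaf l such that baked(b,l) ∧ sliced(b,l).
Per baker: B1:✓  B2:✗  B3:✓  B5:✓  B6:✓  B7:✗
B2 has no witness among its shaped-loaves.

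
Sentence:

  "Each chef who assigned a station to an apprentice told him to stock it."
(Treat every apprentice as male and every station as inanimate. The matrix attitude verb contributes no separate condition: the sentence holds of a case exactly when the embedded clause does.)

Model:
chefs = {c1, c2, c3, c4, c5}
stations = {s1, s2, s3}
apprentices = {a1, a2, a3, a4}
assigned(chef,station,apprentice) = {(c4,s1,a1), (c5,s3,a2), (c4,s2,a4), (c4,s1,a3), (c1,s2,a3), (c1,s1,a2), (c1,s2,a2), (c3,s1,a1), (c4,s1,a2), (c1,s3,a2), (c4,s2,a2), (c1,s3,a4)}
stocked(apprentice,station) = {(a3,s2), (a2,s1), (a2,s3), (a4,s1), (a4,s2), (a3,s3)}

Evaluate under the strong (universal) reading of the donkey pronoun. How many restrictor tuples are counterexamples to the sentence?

6

"him" takes "an apprentice" as antecedent and "it" takes "a station"; both are donkey pronouns co-varying with the restrictor.
Strong reading: for every (c,s,a) with assigned(c,s,a), stocked(a,s).
Restrictor triples: (c1,s1,a2)→stocked(a2,s1) ✓  (c1,s2,a2)→stocked(a2,s2) ✗  (c1,s2,a3)→stocked(a3,s2) ✓  (c1,s3,a2)→stocked(a2,s3) ✓  (c1,s3,a4)→stocked(a4,s3) ✗  (c3,s1,a1)→stocked(a1,s1) ✗  (c4,s1,a1)→stocked(a1,s1) ✗  (c4,s1,a2)→stocked(a2,s1) ✓  (c4,s1,a3)→stocked(a3,s1) ✗  (c4,s2,a2)→stocked(a2,s2) ✗  (c4,s2,a4)→stocked(a4,s2) ✓  (c5,s3,a2)→stocked(a2,s3) ✓
Counterexamples (restrictor triples failing the scope): 6.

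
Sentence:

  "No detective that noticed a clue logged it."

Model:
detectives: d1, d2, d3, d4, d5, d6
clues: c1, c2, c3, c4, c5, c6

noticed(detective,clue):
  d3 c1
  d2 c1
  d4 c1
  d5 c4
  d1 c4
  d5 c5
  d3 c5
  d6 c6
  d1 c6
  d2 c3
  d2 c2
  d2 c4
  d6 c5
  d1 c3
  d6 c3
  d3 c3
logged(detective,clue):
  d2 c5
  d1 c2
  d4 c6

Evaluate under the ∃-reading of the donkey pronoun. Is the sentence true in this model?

True

"it" takes "a clue" as antecedent — a donkey pronoun bound across the clause boundary.
Truth condition: for no (d,c) with noticed(d,c) does logged(d,c) hold.
Restrictor pairs — does the scope hold? (d1,c3):fails  (d1,c4):fails  (d1,c6):fails  (d2,c1):fails  (d2,c2):fails  (d2,c3):fails  (d2,c4):fails  (d3,c1):fails  (d3,c3):fails  (d3,c5):fails  (d4,c1):fails  (d5,c4):fails  (d5,c5):fails  (d6,c3):fails  (d6,c5):fails  (d6,c6):fails
Scope holds for no restrictor pair, so the sentence is true.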